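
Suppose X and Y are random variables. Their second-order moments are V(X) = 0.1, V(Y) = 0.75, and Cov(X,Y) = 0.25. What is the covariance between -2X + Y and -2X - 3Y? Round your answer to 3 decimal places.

Cov(-2X + Y, -2X - 3Y) = (-2)(-2)V(X) + (1)(-3)V(Y) + [(-2)(-3) + (1)(-2)]Cov(X,Y)
= 4·0.1 + -3·0.75 + 4·0.25 = -0.85

-0.850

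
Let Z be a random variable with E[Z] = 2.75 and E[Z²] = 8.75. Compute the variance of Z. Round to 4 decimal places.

1.1875

Var(Z) = 8.75 − (2.75)² = 1.1875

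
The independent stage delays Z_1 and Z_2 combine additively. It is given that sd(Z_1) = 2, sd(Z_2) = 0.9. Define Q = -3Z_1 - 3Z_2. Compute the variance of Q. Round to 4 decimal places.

V(Z_1) = 4, V(Z_2) = 0.81
By independence, V(Q) = (-3)²V(Z_1) + (-3)²V(Z_2)
= (-3)²·4 + (-3)²·0.81 = 43.29

43.2900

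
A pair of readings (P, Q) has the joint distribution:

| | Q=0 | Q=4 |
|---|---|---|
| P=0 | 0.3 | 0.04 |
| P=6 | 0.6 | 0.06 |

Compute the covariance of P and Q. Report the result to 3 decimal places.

-0.144

E[P] = 3.96,  E[Q] = 0.4
E[PQ] = 1.44
Cov(P,Q) = E[PQ] − E[P]E[Q] = 1.44 − (3.96)(0.4) = -0.144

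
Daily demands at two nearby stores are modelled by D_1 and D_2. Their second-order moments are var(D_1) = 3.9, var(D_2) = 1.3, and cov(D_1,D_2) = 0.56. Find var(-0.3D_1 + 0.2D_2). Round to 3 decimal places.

0.336

var(-0.3D_1 + 0.2D_2) = (-0.3)²·var(D_1) + (0.2)²·var(D_2) + 2·(-0.3)·(0.2)·cov(D_1,D_2)
= 0.09·3.9 + 0.04·1.3 + -0.12·0.56 = 0.3358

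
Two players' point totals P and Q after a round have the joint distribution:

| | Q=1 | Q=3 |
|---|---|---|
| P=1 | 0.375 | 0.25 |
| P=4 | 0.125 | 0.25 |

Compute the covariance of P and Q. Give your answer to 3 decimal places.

0.375

E[P] = 2.125,  E[Q] = 2
E[PQ] = 4.625
Cov(P,Q) = E[PQ] − E[P]E[Q] = 4.625 − (2.125)(2) = 0.375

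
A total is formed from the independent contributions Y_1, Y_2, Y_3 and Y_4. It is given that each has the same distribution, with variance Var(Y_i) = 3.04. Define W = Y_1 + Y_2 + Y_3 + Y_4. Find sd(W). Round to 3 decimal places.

3.487

By independence, Var(W) = (1)²Var(Y_1) + (1)²Var(Y_2) + (1)²Var(Y_3) + (1)²Var(Y_4)
= (1)²·3.04 + (1)²·3.04 + (1)²·3.04 + (1)²·3.04 = 12.16
sd(W) = √12.16 ≈ 3.487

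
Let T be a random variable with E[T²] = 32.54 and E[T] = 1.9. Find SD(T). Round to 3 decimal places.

5.379

var(T) = 32.54 − (1.9)² = 28.93
SD(T) = √28.93 ≈ 5.379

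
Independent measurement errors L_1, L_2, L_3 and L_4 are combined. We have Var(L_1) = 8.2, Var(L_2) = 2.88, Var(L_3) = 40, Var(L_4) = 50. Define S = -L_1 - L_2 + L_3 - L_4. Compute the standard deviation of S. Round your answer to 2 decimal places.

10.05

By independence, Var(S) = (-1)²Var(L_1) + (-1)²Var(L_2) + (1)²Var(L_3) + (-1)²Var(L_4)
= (-1)²·8.2 + (-1)²·2.88 + (1)²·40 + (-1)²·50 = 101.08
sd(S) = √101.08 ≈ 10.05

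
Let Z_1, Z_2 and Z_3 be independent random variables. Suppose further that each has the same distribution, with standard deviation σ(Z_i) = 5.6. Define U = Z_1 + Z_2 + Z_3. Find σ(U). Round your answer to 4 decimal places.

V(Z_i) = (5.6)² = 31.36
By independence, V(U) = (1)²V(Z_1) + (1)²V(Z_2) + (1)²V(Z_3)
= (1)²·31.36 + (1)²·31.36 + (1)²·31.36 = 94.08
σ(U) = √94.08 ≈ 9.6995

9.6995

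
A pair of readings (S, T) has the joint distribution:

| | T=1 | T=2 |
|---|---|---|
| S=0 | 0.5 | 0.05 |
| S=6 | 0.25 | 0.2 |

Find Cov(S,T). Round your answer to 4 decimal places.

0.5250

E[S] = 2.7,  E[T] = 1.25
E[ST] = 3.9
Cov(S,T) = E[ST] − E[S]E[T] = 3.9 − (2.7)(1.25) = 0.525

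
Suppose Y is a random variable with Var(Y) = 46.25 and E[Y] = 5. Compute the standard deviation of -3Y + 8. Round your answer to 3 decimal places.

Var(-3Y + 8) = (-3)²·46.25 = 416.25
SD(-3Y + 8) = √416.25 ≈ 20.402

20.402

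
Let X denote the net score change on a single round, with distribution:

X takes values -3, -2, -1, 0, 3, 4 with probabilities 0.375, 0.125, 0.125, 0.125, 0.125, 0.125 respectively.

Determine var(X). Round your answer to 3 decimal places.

E[X] = (-3)(0.375) + (-2)(0.125) + (-1)(0.125) + (0)(0.125) + (3)(0.125) + (4)(0.125) = -0.625
E[X²] = (-3)²(0.375) + (-2)²(0.125) + (-1)²(0.125) + (0)²(0.125) + (3)²(0.125) + (4)²(0.125) = 7.125
var(X) = E[X²] − (E[X])² = 7.125 − (-0.625)² = 6.734375

6.734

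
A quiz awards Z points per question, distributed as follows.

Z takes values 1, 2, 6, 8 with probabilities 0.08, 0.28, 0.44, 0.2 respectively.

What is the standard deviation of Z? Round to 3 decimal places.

2.455

E[Z] = (1)(0.08) + (2)(0.28) + (6)(0.44) + (8)(0.2) = 4.88
E[Z²] = (1)²(0.08) + (2)²(0.28) + (6)²(0.44) + (8)²(0.2) = 29.84
Var(Z) = E[Z²] − (E[Z])² = 29.84 − (4.88)² = 6.0256
SD(Z) = √6.0256 ≈ 2.455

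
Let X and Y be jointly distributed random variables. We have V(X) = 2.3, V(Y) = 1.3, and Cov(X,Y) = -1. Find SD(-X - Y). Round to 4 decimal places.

V(-X - Y) = (-1)²·V(X) + (-1)²·V(Y) + 2·(-1)·(-1)·Cov(X,Y)
= 1·2.3 + 1·1.3 + 2·-1 = 1.6
SD(-X - Y) = √1.6 ≈ 1.2649

1.2649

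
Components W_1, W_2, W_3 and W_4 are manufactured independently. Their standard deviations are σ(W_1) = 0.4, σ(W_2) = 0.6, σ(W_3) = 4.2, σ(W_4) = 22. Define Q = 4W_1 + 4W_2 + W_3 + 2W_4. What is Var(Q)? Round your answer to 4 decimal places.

1961.9600

Var(W_1) = 0.16, Var(W_2) = 0.36, Var(W_3) = 17.64, Var(W_4) = 484
By independence, Var(Q) = (4)²Var(W_1) + (4)²Var(W_2) + (1)²Var(W_3) + (2)²Var(W_4)
= (4)²·0.16 + (4)²·0.36 + (1)²·17.64 + (2)²·484 = 1961.96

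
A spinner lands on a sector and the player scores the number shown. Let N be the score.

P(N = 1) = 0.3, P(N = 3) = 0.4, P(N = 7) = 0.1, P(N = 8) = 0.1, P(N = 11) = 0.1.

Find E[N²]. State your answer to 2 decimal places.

27.30

E[N²] = (1)²(0.3) + (3)²(0.4) + (7)²(0.1) + (8)²(0.1) + (11)²(0.1) = 27.3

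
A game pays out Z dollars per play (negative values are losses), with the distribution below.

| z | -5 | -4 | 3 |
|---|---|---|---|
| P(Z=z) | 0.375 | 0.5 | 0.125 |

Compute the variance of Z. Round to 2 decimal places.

6.25

E[Z] = (-5)(0.375) + (-4)(0.5) + (3)(0.125) = -3.5
E[Z²] = (-5)²(0.375) + (-4)²(0.5) + (3)²(0.125) = 18.5
V(Z) = E[Z²] − (E[Z])² = 18.5 − (-3.5)² = 6.25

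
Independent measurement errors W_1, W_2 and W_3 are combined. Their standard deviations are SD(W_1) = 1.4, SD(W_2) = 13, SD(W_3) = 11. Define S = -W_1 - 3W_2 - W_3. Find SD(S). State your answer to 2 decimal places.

Var(W_1) = 1.96, Var(W_2) = 169, Var(W_3) = 121
By independence, Var(S) = (-1)²Var(W_1) + (-3)²Var(W_2) + (-1)²Var(W_3)
= (-1)²·1.96 + (-3)²·169 + (-1)²·121 = 1643.96
SD(S) = √1643.96 ≈ 40.55

40.55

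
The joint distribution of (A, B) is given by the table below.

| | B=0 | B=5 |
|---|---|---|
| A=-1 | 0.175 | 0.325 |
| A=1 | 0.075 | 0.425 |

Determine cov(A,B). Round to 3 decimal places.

0.500

E[A] = 0,  E[B] = 3.75
E[AB] = 0.5
cov(A,B) = E[AB] − E[A]E[B] = 0.5 − (0)(3.75) = 0.5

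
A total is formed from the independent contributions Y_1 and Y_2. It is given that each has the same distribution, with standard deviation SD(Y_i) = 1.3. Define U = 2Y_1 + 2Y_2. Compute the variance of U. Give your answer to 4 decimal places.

13.5200

Var(Y_i) = (1.3)² = 1.69
By independence, Var(U) = (2)²Var(Y_1) + (2)²Var(Y_2)
= (2)²·1.69 + (2)²·1.69 = 13.52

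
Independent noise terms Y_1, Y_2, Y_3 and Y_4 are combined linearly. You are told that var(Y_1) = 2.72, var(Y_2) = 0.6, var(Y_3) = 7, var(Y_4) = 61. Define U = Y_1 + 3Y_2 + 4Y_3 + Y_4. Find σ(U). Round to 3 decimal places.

13.458

By independence, var(U) = (1)²var(Y_1) + (3)²var(Y_2) + (4)²var(Y_3) + (1)²var(Y_4)
= (1)²·2.72 + (3)²·0.6 + (4)²·7 + (1)²·61 = 181.12
σ(U) = √181.12 ≈ 13.458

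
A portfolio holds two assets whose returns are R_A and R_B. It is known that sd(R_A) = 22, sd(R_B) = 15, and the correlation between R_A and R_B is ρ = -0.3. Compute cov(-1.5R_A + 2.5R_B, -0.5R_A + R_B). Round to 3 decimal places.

var(R_A) = (22)² = 484;  var(R_B) = (15)² = 225
cov(R_A,R_B) = ρ·sd(R_A)·sd(R_B) = -0.3·22·15 = -99
cov(-1.5R_A + 2.5R_B, -0.5R_A + R_B) = (-1.5)(-0.5)var(R_A) + (2.5)(1)var(R_B) + [(-1.5)(1) + (2.5)(-0.5)]cov(R_A,R_B)
= 0.75·484 + 2.5·225 + -2.75·-99 = 1197.75

1197.750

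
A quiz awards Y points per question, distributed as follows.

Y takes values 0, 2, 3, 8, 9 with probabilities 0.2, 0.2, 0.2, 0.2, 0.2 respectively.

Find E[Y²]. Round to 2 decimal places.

31.60

E[Y²] = (0)²(0.2) + (2)²(0.2) + (3)²(0.2) + (8)²(0.2) + (9)²(0.2) = 31.6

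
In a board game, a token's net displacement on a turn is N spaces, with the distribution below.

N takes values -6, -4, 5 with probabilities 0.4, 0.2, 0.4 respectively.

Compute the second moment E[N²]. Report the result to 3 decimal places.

E[N²] = (-6)²(0.4) + (-4)²(0.2) + (5)²(0.4) = 27.6

27.600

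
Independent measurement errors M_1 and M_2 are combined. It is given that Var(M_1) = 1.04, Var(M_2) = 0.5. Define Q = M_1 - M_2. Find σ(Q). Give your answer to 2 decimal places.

By independence, Var(Q) = (1)²Var(M_1) + (-1)²Var(M_2)
= (1)²·1.04 + (-1)²·0.5 = 1.54
σ(Q) = √1.54 ≈ 1.24

1.24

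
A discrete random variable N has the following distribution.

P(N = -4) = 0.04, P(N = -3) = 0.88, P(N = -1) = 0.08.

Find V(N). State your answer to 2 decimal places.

E[N] = (-4)(0.04) + (-3)(0.88) + (-1)(0.08) = -2.88
E[N²] = (-4)²(0.04) + (-3)²(0.88) + (-1)²(0.08) = 8.64
V(N) = E[N²] − (E[N])² = 8.64 − (-2.88)² = 0.3456

0.35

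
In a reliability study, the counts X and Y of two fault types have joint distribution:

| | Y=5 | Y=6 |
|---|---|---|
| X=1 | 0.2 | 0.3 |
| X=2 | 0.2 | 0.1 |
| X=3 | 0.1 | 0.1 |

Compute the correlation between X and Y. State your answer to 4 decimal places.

-0.1280

E[X] = 1.7,  E[Y] = 5.5
E[XY] = 9.3
Cov(X,Y) = E[XY] − E[X]E[Y] = 9.3 − (1.7)(5.5) = -0.05
Var(X) = 0.61,  Var(Y) = 0.25
ρ = -0.05 / √(0.61·0.25) ≈ -0.1280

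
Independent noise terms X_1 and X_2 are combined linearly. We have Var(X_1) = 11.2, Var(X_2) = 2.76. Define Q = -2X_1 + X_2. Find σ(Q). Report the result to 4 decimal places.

By independence, Var(Q) = (-2)²Var(X_1) + (1)²Var(X_2)
= (-2)²·11.2 + (1)²·2.76 = 47.56
σ(Q) = √47.56 ≈ 6.8964

6.8964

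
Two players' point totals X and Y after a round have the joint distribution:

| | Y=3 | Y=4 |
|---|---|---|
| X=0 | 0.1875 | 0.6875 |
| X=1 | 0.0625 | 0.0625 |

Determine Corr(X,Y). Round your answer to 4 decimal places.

-0.2182

E[X] = 0.125,  E[Y] = 3.75
E[XY] = 0.4375
cov(X,Y) = E[XY] − E[X]E[Y] = 0.4375 − (0.125)(3.75) = -0.03125
Var(X) = 0.109375,  Var(Y) = 0.1875
ρ = -0.03125 / √(0.109375·0.1875) ≈ -0.2182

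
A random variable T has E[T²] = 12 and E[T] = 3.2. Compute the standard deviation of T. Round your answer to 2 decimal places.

Var(T) = 12 − (3.2)² = 1.76
SD(T) = √1.76 ≈ 1.33

1.33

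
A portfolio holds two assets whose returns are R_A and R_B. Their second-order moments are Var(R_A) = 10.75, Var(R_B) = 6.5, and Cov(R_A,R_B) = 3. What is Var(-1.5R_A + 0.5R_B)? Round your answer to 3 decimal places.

Var(-1.5R_A + 0.5R_B) = (-1.5)²·Var(R_A) + (0.5)²·Var(R_B) + 2·(-1.5)·(0.5)·Cov(R_A,R_B)
= 2.25·10.75 + 0.25·6.5 + -1.5·3 = 21.3125

21.313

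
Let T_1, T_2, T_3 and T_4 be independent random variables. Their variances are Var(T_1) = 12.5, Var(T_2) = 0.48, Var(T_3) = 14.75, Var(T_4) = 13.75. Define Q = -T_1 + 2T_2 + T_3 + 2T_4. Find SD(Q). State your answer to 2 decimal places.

9.17

By independence, Var(Q) = (-1)²Var(T_1) + (2)²Var(T_2) + (1)²Var(T_3) + (2)²Var(T_4)
= (-1)²·12.5 + (2)²·0.48 + (1)²·14.75 + (2)²·13.75 = 84.17
SD(Q) = √84.17 ≈ 9.17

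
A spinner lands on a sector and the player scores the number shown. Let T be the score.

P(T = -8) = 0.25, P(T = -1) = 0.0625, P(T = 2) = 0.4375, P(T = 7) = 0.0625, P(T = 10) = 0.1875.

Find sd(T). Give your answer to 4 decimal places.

6.1935

E[T] = (-8)(0.25) + (-1)(0.0625) + (2)(0.4375) + (7)(0.0625) + (10)(0.1875) = 1.125
E[T²] = (-8)²(0.25) + (-1)²(0.0625) + (2)²(0.4375) + (7)²(0.0625) + (10)²(0.1875) = 39.625
var(T) = E[T²] − (E[T])² = 39.625 − (1.125)² = 38.359375
sd(T) = √38.359375 ≈ 6.1935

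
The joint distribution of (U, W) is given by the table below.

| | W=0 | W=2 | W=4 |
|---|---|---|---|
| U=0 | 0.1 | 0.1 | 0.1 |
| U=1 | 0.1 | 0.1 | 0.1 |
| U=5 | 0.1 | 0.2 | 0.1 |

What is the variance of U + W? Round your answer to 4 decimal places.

E[U] = 2.3,  E[W] = 2,  E[UW] = 4.6
V(U) = 10.3 − (2.3)² = 5.01;  V(W) = 6.4 − (2)² = 2.4
Cov(U,W) = 4.6 − (2.3)(2) = 0
V(U + W) = (1)²·5.01 + (1)²·2.4 + 2·(1)·(1)·0 = 7.41

7.4100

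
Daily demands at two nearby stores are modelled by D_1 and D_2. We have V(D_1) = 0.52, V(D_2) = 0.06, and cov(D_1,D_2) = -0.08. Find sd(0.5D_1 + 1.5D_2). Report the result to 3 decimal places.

0.381

V(0.5D_1 + 1.5D_2) = (0.5)²·V(D_1) + (1.5)²·V(D_2) + 2·(0.5)·(1.5)·cov(D_1,D_2)
= 0.25·0.52 + 2.25·0.06 + 1.5·-0.08 = 0.145
sd(0.5D_1 + 1.5D_2) = √0.145 ≈ 0.381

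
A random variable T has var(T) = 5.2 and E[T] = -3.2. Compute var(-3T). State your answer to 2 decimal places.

var(-3T) = (-3)²·var(T) = 9·5.2 = 46.8

46.80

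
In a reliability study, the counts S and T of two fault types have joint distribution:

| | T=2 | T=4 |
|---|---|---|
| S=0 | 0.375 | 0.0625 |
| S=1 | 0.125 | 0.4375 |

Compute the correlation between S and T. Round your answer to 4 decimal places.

0.6299

E[S] = 0.5625,  E[T] = 3
E[ST] = 2
Cov(S,T) = E[ST] − E[S]E[T] = 2 − (0.5625)(3) = 0.3125
V(S) = 0.24609375,  V(T) = 1
ρ = 0.3125 / √(0.24609375·1) ≈ 0.6299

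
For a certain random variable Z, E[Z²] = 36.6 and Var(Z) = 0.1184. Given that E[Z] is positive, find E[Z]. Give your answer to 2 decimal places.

(E[Z])² = E[Z²] − Var(Z) = 36.6 − 0.1184 = 36.4816
E[Z] = √36.4816 = 6.04

6.04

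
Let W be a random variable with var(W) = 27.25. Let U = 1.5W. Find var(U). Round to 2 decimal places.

61.31

var(1.5W) = (1.5)²·var(W) = 2.25·27.25 = 61.3125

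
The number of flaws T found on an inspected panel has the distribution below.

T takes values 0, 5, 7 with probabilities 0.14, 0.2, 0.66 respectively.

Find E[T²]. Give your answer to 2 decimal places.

E[T²] = (0)²(0.14) + (5)²(0.2) + (7)²(0.66) = 37.34

37.34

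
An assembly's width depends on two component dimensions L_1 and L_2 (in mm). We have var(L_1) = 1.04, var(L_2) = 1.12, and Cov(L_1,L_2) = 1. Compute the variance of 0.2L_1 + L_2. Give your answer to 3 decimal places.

1.562

var(0.2L_1 + L_2) = (0.2)²·var(L_1) + (1)²·var(L_2) + 2·(0.2)·(1)·Cov(L_1,L_2)
= 0.04·1.04 + 1·1.12 + 0.4·1 = 1.5616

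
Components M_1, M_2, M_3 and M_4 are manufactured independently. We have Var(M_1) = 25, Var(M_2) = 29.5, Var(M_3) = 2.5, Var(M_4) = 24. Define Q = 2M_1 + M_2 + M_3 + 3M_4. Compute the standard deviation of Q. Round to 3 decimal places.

By independence, Var(Q) = (2)²Var(M_1) + (1)²Var(M_2) + (1)²Var(M_3) + (3)²Var(M_4)
= (2)²·25 + (1)²·29.5 + (1)²·2.5 + (3)²·24 = 348
SD(Q) = √348 ≈ 18.655

18.655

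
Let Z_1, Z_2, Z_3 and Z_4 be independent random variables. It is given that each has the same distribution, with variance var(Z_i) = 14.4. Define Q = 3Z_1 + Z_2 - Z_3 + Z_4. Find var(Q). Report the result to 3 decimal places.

172.800

By independence, var(Q) = (3)²var(Z_1) + (1)²var(Z_2) + (-1)²var(Z_3) + (1)²var(Z_4)
= (3)²·14.4 + (1)²·14.4 + (-1)²·14.4 + (1)²·14.4 = 172.8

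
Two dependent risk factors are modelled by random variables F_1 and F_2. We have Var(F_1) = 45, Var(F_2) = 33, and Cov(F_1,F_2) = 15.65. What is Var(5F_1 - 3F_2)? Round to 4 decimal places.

Var(5F_1 - 3F_2) = (5)²·Var(F_1) + (-3)²·Var(F_2) + 2·(5)·(-3)·Cov(F_1,F_2)
= 25·45 + 9·33 + -30·15.65 = 952.5

952.5000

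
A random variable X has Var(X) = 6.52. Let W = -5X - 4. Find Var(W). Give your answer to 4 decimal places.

Var(-5X - 4) = (-5)²·Var(X) = 25·6.52 = 163

163.0000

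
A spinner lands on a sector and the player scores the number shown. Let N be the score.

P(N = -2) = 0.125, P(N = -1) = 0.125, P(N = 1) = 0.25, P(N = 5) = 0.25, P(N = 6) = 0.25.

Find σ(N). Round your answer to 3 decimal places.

E[N] = (-2)(0.125) + (-1)(0.125) + (1)(0.25) + (5)(0.25) + (6)(0.25) = 2.625
E[N²] = (-2)²(0.125) + (-1)²(0.125) + (1)²(0.25) + (5)²(0.25) + (6)²(0.25) = 16.125
Var(N) = E[N²] − (E[N])² = 16.125 − (2.625)² = 9.234375
σ(N) = √9.234375 ≈ 3.039

3.039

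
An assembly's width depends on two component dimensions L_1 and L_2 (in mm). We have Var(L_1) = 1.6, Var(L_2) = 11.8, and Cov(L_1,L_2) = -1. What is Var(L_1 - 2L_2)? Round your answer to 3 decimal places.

52.800

Var(L_1 - 2L_2) = (1)²·Var(L_1) + (-2)²·Var(L_2) + 2·(1)·(-2)·Cov(L_1,L_2)
= 1·1.6 + 4·11.8 + -4·-1 = 52.8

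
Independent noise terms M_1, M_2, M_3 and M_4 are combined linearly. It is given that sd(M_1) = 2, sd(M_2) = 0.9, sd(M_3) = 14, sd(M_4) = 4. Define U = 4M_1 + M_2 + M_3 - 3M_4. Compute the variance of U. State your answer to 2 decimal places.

404.81

V(M_1) = 4, V(M_2) = 0.81, V(M_3) = 196, V(M_4) = 16
By independence, V(U) = (4)²V(M_1) + (1)²V(M_2) + (1)²V(M_3) + (-3)²V(M_4)
= (4)²·4 + (1)²·0.81 + (1)²·196 + (-3)²·16 = 404.81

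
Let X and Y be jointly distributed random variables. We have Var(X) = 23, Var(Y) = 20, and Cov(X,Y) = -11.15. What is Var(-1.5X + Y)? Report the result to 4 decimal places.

105.2000

Var(-1.5X + Y) = (-1.5)²·Var(X) + (1)²·Var(Y) + 2·(-1.5)·(1)·Cov(X,Y)
= 2.25·23 + 1·20 + -3·-11.15 = 105.2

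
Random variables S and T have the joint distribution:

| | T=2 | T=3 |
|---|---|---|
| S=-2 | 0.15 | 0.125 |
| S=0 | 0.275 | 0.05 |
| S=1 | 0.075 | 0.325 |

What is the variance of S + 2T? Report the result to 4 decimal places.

3.0775

E[S] = -0.15,  E[T] = 2.5,  E[ST] = -0.225
V(S) = 1.5 − (-0.15)² = 1.4775;  V(T) = 6.5 − (2.5)² = 0.25
Cov(S,T) = -0.225 − (-0.15)(2.5) = 0.15
V(S + 2T) = (1)²·1.4775 + (2)²·0.25 + 2·(1)·(2)·0.15 = 3.0775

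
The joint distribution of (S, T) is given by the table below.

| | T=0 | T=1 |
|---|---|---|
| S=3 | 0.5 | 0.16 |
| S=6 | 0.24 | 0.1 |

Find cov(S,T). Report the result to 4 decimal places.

E[S] = 4.02,  E[T] = 0.26
E[ST] = 1.08
cov(S,T) = E[ST] − E[S]E[T] = 1.08 − (4.02)(0.26) = 0.0348

0.0348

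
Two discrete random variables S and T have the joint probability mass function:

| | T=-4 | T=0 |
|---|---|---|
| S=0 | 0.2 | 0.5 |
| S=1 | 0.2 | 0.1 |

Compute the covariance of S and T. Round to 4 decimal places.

E[S] = 0.3,  E[T] = -1.6
E[ST] = -0.8
cov(S,T) = E[ST] − E[S]E[T] = -0.8 − (0.3)(-1.6) = -0.32

-0.3200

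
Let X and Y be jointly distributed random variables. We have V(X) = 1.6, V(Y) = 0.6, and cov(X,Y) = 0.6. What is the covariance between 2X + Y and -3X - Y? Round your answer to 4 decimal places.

-13.2000

cov(2X + Y, -3X - Y) = (2)(-3)V(X) + (1)(-1)V(Y) + [(2)(-1) + (1)(-3)]cov(X,Y)
= -6·1.6 + -1·0.6 + -5·0.6 = -13.2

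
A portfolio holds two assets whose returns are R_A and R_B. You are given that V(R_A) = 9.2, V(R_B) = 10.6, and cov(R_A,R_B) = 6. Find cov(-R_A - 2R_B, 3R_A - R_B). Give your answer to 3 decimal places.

cov(-R_A - 2R_B, 3R_A - R_B) = (-1)(3)V(R_A) + (-2)(-1)V(R_B) + [(-1)(-1) + (-2)(3)]cov(R_A,R_B)
= -3·9.2 + 2·10.6 + -5·6 = -36.4

-36.400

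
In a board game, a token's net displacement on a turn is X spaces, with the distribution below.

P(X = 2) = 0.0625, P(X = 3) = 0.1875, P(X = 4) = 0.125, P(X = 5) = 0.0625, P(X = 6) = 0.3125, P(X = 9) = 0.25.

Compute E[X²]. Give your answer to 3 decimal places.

37.000

E[X²] = (2)²(0.0625) + (3)²(0.1875) + (4)²(0.125) + (5)²(0.0625) + (6)²(0.3125) + (9)²(0.25) = 37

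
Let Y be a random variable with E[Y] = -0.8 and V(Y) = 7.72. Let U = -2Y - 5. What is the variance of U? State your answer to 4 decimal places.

V(-2Y - 5) = (-2)²·V(Y) = 4·7.72 = 30.88

30.8800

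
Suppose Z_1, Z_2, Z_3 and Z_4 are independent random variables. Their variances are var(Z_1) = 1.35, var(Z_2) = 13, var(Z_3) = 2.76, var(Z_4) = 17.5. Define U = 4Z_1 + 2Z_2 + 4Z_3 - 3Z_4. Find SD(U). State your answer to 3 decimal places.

By independence, var(U) = (4)²var(Z_1) + (2)²var(Z_2) + (4)²var(Z_3) + (-3)²var(Z_4)
= (4)²·1.35 + (2)²·13 + (4)²·2.76 + (-3)²·17.5 = 275.26
SD(U) = √275.26 ≈ 16.591

16.591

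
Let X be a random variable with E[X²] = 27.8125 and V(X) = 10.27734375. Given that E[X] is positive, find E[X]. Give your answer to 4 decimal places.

4.1875

(E[X])² = E[X²] − V(X) = 27.8125 − 10.27734375 = 17.53515625
E[X] = √17.53515625 = 4.1875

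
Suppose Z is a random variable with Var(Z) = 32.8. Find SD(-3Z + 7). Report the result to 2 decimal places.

17.18

Var(-3Z + 7) = (-3)²·32.8 = 295.2
SD(-3Z + 7) = √295.2 ≈ 17.18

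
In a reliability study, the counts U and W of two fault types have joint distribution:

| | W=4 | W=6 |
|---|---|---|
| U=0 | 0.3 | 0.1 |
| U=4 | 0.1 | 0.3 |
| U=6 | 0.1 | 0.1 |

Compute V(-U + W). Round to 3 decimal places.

5.160

E[U] = 2.8,  E[W] = 5,  E[UW] = 14.8
V(U) = 13.6 − (2.8)² = 5.76;  V(W) = 26 − (5)² = 1
Cov(U,W) = 14.8 − (2.8)(5) = 0.8
V(-U + W) = (-1)²·5.76 + (1)²·1 + 2·(-1)·(1)·0.8 = 5.16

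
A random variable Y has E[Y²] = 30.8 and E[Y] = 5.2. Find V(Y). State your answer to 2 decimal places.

V(Y) = 30.8 − (5.2)² = 3.76

3.76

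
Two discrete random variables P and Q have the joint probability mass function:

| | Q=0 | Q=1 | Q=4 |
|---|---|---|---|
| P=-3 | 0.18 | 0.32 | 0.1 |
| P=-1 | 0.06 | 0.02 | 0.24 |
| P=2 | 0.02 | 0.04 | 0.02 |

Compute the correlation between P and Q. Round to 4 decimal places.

E[P] = -1.96,  E[Q] = 1.82
E[PQ] = -2.9
Cov(P,Q) = E[PQ] − E[P]E[Q] = -2.9 − (-1.96)(1.82) = 0.6672
var(P) = 2.1984,  var(Q) = 2.8276
ρ = 0.6672 / √(2.1984·2.8276) ≈ 0.2676

0.2676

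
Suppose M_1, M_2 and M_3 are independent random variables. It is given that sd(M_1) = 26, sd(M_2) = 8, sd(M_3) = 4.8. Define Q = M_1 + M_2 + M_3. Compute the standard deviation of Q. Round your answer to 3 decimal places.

V(M_1) = 676, V(M_2) = 64, V(M_3) = 23.04
By independence, V(Q) = (1)²V(M_1) + (1)²V(M_2) + (1)²V(M_3)
= (1)²·676 + (1)²·64 + (1)²·23.04 = 763.04
sd(Q) = √763.04 ≈ 27.623

27.623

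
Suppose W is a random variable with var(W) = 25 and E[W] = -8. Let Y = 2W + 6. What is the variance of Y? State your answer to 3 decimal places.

var(2W + 6) = (2)²·var(W) = 4·25 = 100

100.000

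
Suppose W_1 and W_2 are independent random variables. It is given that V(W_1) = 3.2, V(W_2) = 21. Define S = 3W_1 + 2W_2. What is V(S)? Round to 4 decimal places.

112.8000

By independence, V(S) = (3)²V(W_1) + (2)²V(W_2)
= (3)²·3.2 + (2)²·21 = 112.8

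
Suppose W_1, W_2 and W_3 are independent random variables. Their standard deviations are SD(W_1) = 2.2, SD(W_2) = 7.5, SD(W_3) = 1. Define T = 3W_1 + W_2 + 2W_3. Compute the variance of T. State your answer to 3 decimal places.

Var(W_1) = 4.84, Var(W_2) = 56.25, Var(W_3) = 1
By independence, Var(T) = (3)²Var(W_1) + (1)²Var(W_2) + (2)²Var(W_3)
= (3)²·4.84 + (1)²·56.25 + (2)²·1 = 103.81

103.810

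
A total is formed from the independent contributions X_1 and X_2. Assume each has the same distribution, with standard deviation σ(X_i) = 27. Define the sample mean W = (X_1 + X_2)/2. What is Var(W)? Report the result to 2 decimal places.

364.50

Var(X_i) = (27)² = 729
By independence, Var(W) = (0.5)²Var(X_1) + (0.5)²Var(X_2)
= (0.5)²·729 + (0.5)²·729 = 364.5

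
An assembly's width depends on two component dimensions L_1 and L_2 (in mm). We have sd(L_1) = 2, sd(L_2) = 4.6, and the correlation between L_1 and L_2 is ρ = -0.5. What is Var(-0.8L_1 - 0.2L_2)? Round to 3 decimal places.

1.934

Var(L_1) = (2)² = 4;  Var(L_2) = (4.6)² = 21.16
cov(L_1,L_2) = ρ·sd(L_1)·sd(L_2) = -0.5·2·4.6 = -4.6
Var(-0.8L_1 - 0.2L_2) = (-0.8)²·Var(L_1) + (-0.2)²·Var(L_2) + 2·(-0.8)·(-0.2)·cov(L_1,L_2)
= 0.64·4 + 0.04·21.16 + 0.32·-4.6 = 1.9344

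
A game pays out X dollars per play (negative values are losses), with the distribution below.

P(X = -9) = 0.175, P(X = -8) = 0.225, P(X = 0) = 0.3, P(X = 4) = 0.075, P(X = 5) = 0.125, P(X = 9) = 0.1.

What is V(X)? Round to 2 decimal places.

38.60

E[X] = (-9)(0.175) + (-8)(0.225) + (0)(0.3) + (4)(0.075) + (5)(0.125) + (9)(0.1) = -1.55
E[X²] = (-9)²(0.175) + (-8)²(0.225) + (0)²(0.3) + (4)²(0.075) + (5)²(0.125) + (9)²(0.1) = 41
V(X) = E[X²] − (E[X])² = 41 − (-1.55)² = 38.5975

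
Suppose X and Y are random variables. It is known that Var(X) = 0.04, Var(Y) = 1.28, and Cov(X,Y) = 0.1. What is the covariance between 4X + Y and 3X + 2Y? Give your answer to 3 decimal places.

Cov(4X + Y, 3X + 2Y) = (4)(3)Var(X) + (1)(2)Var(Y) + [(4)(2) + (1)(3)]Cov(X,Y)
= 12·0.04 + 2·1.28 + 11·0.1 = 4.14

4.140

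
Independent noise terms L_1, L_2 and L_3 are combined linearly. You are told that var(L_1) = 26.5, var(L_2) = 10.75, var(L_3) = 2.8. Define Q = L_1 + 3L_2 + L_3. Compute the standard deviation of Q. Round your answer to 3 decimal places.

11.227

By independence, var(Q) = (1)²var(L_1) + (3)²var(L_2) + (1)²var(L_3)
= (1)²·26.5 + (3)²·10.75 + (1)²·2.8 = 126.05
SD(Q) = √126.05 ≈ 11.227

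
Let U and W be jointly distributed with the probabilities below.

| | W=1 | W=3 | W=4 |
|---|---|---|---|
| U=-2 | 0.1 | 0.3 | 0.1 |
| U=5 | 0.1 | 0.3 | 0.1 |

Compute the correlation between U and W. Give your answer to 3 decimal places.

E[U] = 1.5,  E[W] = 2.8
E[UW] = 4.2
cov(U,W) = E[UW] − E[U]E[W] = 4.2 − (1.5)(2.8) = 0
Var(U) = 12.25,  Var(W) = 0.96
ρ = 0 / √(12.25·0.96) ≈ 0.000

0.000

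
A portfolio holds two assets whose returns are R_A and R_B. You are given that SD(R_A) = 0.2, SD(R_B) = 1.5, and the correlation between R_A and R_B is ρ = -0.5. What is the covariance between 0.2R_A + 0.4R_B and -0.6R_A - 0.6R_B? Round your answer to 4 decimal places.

V(R_A) = (0.2)² = 0.04;  V(R_B) = (1.5)² = 2.25
Cov(R_A,R_B) = ρ·SD(R_A)·SD(R_B) = -0.5·0.2·1.5 = -0.15
Cov(0.2R_A + 0.4R_B, -0.6R_A - 0.6R_B) = (0.2)(-0.6)V(R_A) + (0.4)(-0.6)V(R_B) + [(0.2)(-0.6) + (0.4)(-0.6)]Cov(R_A,R_B)
= -0.12·0.04 + -0.24·2.25 + -0.36·-0.15 = -0.4908

-0.4908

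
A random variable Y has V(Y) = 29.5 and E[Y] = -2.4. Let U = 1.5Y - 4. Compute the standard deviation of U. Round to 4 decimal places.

V(1.5Y - 4) = (1.5)²·29.5 = 66.375
SD(U) = √66.375 ≈ 8.1471

8.1471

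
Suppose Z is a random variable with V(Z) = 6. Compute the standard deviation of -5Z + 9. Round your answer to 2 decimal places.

V(-5Z + 9) = (-5)²·6 = 150
σ(-5Z + 9) = √150 ≈ 12.25

12.25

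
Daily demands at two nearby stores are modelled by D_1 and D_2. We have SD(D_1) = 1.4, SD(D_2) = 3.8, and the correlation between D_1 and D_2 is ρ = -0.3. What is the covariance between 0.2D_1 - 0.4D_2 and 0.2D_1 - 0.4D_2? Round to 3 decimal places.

Var(D_1) = (1.4)² = 1.96;  Var(D_2) = (3.8)² = 14.44
Cov(D_1,D_2) = ρ·SD(D_1)·SD(D_2) = -0.3·1.4·3.8 = -1.596
Cov(0.2D_1 - 0.4D_2, 0.2D_1 - 0.4D_2) = (0.2)(0.2)Var(D_1) + (-0.4)(-0.4)Var(D_2) + [(0.2)(-0.4) + (-0.4)(0.2)]Cov(D_1,D_2)
= 0.04·1.96 + 0.16·14.44 + -0.16·-1.596 = 2.64416

2.644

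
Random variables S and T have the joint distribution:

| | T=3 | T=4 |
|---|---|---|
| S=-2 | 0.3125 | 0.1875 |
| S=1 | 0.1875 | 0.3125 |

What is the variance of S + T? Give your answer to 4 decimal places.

2.8750

E[S] = -0.5,  E[T] = 3.5,  E[ST] = -1.5625
V(S) = 2.5 − (-0.5)² = 2.25;  V(T) = 12.5 − (3.5)² = 0.25
Cov(S,T) = -1.5625 − (-0.5)(3.5) = 0.1875
V(S + T) = (1)²·2.25 + (1)²·0.25 + 2·(1)·(1)·0.1875 = 2.875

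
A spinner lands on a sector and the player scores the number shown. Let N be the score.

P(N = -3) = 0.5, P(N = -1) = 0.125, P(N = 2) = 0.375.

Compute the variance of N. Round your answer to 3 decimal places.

E[N] = (-3)(0.5) + (-1)(0.125) + (2)(0.375) = -0.875
E[N²] = (-3)²(0.5) + (-1)²(0.125) + (2)²(0.375) = 6.125
Var(N) = E[N²] − (E[N])² = 6.125 − (-0.875)² = 5.359375

5.359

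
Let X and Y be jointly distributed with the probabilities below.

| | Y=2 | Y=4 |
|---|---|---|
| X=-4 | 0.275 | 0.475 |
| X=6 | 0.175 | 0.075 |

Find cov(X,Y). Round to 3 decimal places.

E[X] = -1.5,  E[Y] = 3.1
E[XY] = -5.9
cov(X,Y) = E[XY] − E[X]E[Y] = -5.9 − (-1.5)(3.1) = -1.25

-1.250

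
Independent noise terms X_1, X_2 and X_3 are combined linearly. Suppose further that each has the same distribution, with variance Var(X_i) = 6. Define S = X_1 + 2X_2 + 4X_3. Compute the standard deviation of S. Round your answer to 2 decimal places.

By independence, Var(S) = (1)²Var(X_1) + (2)²Var(X_2) + (4)²Var(X_3)
= (1)²·6 + (2)²·6 + (4)²·6 = 126
σ(S) = √126 ≈ 11.22

11.22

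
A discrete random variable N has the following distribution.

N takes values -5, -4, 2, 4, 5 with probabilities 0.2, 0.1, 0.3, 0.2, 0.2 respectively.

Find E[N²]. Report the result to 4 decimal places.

16.0000

E[N²] = (-5)²(0.2) + (-4)²(0.1) + (2)²(0.3) + (4)²(0.2) + (5)²(0.2) = 16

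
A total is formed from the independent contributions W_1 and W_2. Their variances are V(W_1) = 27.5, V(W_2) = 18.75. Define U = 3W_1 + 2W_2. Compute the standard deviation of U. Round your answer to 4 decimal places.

By independence, V(U) = (3)²V(W_1) + (2)²V(W_2)
= (3)²·27.5 + (2)²·18.75 = 322.5
SD(U) = √322.5 ≈ 17.9583

17.9583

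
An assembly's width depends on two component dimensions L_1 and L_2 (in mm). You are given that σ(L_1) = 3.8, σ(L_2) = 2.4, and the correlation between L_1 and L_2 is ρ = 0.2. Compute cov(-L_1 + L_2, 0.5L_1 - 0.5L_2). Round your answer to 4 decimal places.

var(L_1) = (3.8)² = 14.44;  var(L_2) = (2.4)² = 5.76
cov(L_1,L_2) = ρ·σ(L_1)·σ(L_2) = 0.2·3.8·2.4 = 1.824
cov(-L_1 + L_2, 0.5L_1 - 0.5L_2) = (-1)(0.5)var(L_1) + (1)(-0.5)var(L_2) + [(-1)(-0.5) + (1)(0.5)]cov(L_1,L_2)
= -0.5·14.44 + -0.5·5.76 + 1·1.824 = -8.276

-8.2760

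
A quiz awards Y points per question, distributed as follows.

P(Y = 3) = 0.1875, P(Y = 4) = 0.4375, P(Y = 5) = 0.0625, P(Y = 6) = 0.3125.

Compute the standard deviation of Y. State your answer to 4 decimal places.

E[Y] = (3)(0.1875) + (4)(0.4375) + (5)(0.0625) + (6)(0.3125) = 4.5
E[Y²] = (3)²(0.1875) + (4)²(0.4375) + (5)²(0.0625) + (6)²(0.3125) = 21.5
Var(Y) = E[Y²] − (E[Y])² = 21.5 − (4.5)² = 1.25
SD(Y) = √1.25 ≈ 1.1180

1.1180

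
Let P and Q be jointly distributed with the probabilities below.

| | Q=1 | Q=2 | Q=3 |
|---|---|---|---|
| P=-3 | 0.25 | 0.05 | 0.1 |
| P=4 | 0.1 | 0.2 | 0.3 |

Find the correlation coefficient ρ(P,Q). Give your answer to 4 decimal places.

0.4014

E[P] = 1.2,  E[Q] = 2.05
E[PQ] = 3.65
Cov(P,Q) = E[PQ] − E[P]E[Q] = 3.65 − (1.2)(2.05) = 1.19
Var(P) = 11.76,  Var(Q) = 0.7475
ρ = 1.19 / √(11.76·0.7475) ≈ 0.4014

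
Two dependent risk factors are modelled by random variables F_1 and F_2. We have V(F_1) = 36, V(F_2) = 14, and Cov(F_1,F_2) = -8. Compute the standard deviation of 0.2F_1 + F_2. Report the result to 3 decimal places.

V(0.2F_1 + F_2) = (0.2)²·V(F_1) + (1)²·V(F_2) + 2·(0.2)·(1)·Cov(F_1,F_2)
= 0.04·36 + 1·14 + 0.4·-8 = 12.24
sd(0.2F_1 + F_2) = √12.24 ≈ 3.499

3.499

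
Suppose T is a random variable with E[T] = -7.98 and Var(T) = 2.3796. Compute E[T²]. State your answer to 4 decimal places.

66.0600

E[T²] = Var(T) + (E[T])² = 2.3796 + (-7.98)² = 66.06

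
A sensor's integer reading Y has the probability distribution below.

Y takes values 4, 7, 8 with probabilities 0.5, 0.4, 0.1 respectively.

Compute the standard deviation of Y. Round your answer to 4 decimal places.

1.6248

E[Y] = (4)(0.5) + (7)(0.4) + (8)(0.1) = 5.6
E[Y²] = (4)²(0.5) + (7)²(0.4) + (8)²(0.1) = 34
V(Y) = E[Y²] − (E[Y])² = 34 − (5.6)² = 2.64
σ(Y) = √2.64 ≈ 1.6248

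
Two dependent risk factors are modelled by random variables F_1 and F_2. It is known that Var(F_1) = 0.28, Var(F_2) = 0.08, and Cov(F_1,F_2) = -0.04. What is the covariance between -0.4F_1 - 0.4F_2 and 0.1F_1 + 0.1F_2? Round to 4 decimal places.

Cov(-0.4F_1 - 0.4F_2, 0.1F_1 + 0.1F_2) = (-0.4)(0.1)Var(F_1) + (-0.4)(0.1)Var(F_2) + [(-0.4)(0.1) + (-0.4)(0.1)]Cov(F_1,F_2)
= -0.04·0.28 + -0.04·0.08 + -0.08·-0.04 = -0.0112

-0.0112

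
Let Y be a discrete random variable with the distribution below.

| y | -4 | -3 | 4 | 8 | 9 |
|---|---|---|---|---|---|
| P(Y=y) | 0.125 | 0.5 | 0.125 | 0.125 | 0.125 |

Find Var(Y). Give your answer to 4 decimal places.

26.2344

E[Y] = (-4)(0.125) + (-3)(0.5) + (4)(0.125) + (8)(0.125) + (9)(0.125) = 0.625
E[Y²] = (-4)²(0.125) + (-3)²(0.5) + (4)²(0.125) + (8)²(0.125) + (9)²(0.125) = 26.625
Var(Y) = E[Y²] − (E[Y])² = 26.625 − (0.625)² = 26.234375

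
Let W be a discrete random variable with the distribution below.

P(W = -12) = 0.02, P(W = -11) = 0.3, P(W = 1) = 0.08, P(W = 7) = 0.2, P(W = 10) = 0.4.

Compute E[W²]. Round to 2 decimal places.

E[W²] = (-12)²(0.02) + (-11)²(0.3) + (1)²(0.08) + (7)²(0.2) + (10)²(0.4) = 89.06

89.06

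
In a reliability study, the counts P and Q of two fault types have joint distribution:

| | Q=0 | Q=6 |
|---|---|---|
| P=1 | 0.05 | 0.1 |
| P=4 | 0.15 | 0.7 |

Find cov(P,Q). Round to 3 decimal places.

E[P] = 3.55,  E[Q] = 4.8
E[PQ] = 17.4
cov(P,Q) = E[PQ] − E[P]E[Q] = 17.4 − (3.55)(4.8) = 0.36

0.360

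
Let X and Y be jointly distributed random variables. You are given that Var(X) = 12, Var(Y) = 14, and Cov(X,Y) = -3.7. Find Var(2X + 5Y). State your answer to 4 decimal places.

Var(2X + 5Y) = (2)²·Var(X) + (5)²·Var(Y) + 2·(2)·(5)·Cov(X,Y)
= 4·12 + 25·14 + 20·-3.7 = 324

324.0000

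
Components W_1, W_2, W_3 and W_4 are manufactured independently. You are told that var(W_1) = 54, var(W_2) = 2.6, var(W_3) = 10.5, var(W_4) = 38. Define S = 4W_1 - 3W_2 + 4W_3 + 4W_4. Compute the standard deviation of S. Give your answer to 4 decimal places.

40.7848

By independence, var(S) = (4)²var(W_1) + (-3)²var(W_2) + (4)²var(W_3) + (4)²var(W_4)
= (4)²·54 + (-3)²·2.6 + (4)²·10.5 + (4)²·38 = 1663.4
σ(S) = √1663.4 ≈ 40.7848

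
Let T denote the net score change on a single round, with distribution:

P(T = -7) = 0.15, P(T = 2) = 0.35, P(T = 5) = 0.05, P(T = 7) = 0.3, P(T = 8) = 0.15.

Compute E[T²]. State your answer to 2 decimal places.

E[T²] = (-7)²(0.15) + (2)²(0.35) + (5)²(0.05) + (7)²(0.3) + (8)²(0.15) = 34.3

34.30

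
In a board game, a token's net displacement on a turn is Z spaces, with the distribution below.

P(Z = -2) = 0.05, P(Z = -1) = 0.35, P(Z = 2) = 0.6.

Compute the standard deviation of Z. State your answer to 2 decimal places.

E[Z] = (-2)(0.05) + (-1)(0.35) + (2)(0.6) = 0.75
E[Z²] = (-2)²(0.05) + (-1)²(0.35) + (2)²(0.6) = 2.95
V(Z) = E[Z²] − (E[Z])² = 2.95 − (0.75)² = 2.3875
σ(Z) = √2.3875 ≈ 1.55

1.55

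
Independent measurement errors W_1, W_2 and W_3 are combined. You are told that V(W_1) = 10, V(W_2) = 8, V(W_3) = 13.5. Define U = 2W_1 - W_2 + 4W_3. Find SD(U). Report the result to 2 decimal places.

By independence, V(U) = (2)²V(W_1) + (-1)²V(W_2) + (4)²V(W_3)
= (2)²·10 + (-1)²·8 + (4)²·13.5 = 264
SD(U) = √264 ≈ 16.25

16.25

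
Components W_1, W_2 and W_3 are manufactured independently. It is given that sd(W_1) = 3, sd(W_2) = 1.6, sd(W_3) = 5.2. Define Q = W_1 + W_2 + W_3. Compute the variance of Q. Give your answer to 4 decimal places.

38.6000

V(W_1) = 9, V(W_2) = 2.56, V(W_3) = 27.04
By independence, V(Q) = (1)²V(W_1) + (1)²V(W_2) + (1)²V(W_3)
= (1)²·9 + (1)²·2.56 + (1)²·27.04 = 38.6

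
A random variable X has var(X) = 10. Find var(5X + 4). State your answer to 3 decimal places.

var(5X + 4) = (5)²·var(X) = 25·10 = 250

250.000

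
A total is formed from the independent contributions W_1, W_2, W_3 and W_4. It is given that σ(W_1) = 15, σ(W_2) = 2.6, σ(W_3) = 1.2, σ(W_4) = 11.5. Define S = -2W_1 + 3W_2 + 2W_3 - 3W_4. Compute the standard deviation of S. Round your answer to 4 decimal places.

Var(W_1) = 225, Var(W_2) = 6.76, Var(W_3) = 1.44, Var(W_4) = 132.25
By independence, Var(S) = (-2)²Var(W_1) + (3)²Var(W_2) + (2)²Var(W_3) + (-3)²Var(W_4)
= (-2)²·225 + (3)²·6.76 + (2)²·1.44 + (-3)²·132.25 = 2156.85
σ(S) = √2156.85 ≈ 46.4419

46.4419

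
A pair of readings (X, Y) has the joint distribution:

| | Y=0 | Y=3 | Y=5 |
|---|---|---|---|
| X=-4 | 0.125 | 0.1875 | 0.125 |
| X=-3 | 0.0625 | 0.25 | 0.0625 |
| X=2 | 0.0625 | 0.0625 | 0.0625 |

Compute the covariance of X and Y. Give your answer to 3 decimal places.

E[X] = -2.5,  E[Y] = 2.75
E[XY] = -6.9375
Cov(X,Y) = E[XY] − E[X]E[Y] = -6.9375 − (-2.5)(2.75) = -0.0625

-0.063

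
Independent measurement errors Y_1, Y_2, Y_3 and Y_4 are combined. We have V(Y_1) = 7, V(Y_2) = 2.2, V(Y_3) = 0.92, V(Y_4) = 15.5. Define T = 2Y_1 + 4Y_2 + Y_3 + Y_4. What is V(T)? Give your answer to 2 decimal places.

By independence, V(T) = (2)²V(Y_1) + (4)²V(Y_2) + (1)²V(Y_3) + (1)²V(Y_4)
= (2)²·7 + (4)²·2.2 + (1)²·0.92 + (1)²·15.5 = 79.62

79.62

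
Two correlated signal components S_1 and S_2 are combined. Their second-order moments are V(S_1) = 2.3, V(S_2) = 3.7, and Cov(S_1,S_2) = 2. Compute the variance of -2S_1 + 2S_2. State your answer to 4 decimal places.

8.0000

V(-2S_1 + 2S_2) = (-2)²·V(S_1) + (2)²·V(S_2) + 2·(-2)·(2)·Cov(S_1,S_2)
= 4·2.3 + 4·3.7 + -8·2 = 8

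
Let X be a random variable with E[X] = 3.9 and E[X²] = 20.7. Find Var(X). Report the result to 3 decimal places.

5.490

Var(X) = 20.7 − (3.9)² = 5.49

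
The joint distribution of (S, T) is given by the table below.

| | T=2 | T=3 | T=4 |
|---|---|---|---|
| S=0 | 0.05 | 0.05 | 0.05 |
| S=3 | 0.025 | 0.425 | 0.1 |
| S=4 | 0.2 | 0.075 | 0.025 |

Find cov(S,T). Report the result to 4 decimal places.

E[S] = 2.85,  E[T] = 2.9
E[ST] = 8.075
cov(S,T) = E[ST] − E[S]E[T] = 8.075 − (2.85)(2.9) = -0.19

-0.1900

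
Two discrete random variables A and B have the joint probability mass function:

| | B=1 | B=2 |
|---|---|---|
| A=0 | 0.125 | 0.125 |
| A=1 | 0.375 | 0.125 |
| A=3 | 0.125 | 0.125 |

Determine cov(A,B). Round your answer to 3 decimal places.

E[A] = 1.25,  E[B] = 1.375
E[AB] = 1.75
cov(A,B) = E[AB] − E[A]E[B] = 1.75 − (1.25)(1.375) = 0.03125

0.031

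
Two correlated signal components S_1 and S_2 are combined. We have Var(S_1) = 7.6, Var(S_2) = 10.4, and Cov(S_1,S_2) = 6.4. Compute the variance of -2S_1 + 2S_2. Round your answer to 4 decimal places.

Var(-2S_1 + 2S_2) = (-2)²·Var(S_1) + (2)²·Var(S_2) + 2·(-2)·(2)·Cov(S_1,S_2)
= 4·7.6 + 4·10.4 + -8·6.4 = 20.8

20.8000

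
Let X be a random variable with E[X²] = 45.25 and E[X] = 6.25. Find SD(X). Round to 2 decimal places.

var(X) = 45.25 − (6.25)² = 6.1875
SD(X) = √6.1875 ≈ 2.49

2.49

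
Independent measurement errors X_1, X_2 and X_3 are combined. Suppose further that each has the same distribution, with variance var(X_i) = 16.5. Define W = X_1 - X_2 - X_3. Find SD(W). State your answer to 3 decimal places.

By independence, var(W) = (1)²var(X_1) + (-1)²var(X_2) + (-1)²var(X_3)
= (1)²·16.5 + (-1)²·16.5 + (-1)²·16.5 = 49.5
SD(W) = √49.5 ≈ 7.036

7.036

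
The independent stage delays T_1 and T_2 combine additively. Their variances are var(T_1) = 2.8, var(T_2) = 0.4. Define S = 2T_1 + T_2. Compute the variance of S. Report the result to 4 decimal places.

11.6000

By independence, var(S) = (2)²var(T_1) + (1)²var(T_2)
= (2)²·2.8 + (1)²·0.4 = 11.6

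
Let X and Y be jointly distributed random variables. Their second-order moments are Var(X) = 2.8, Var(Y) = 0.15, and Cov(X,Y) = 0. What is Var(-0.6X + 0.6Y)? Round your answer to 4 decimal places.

Var(-0.6X + 0.6Y) = (-0.6)²·Var(X) + (0.6)²·Var(Y) + 2·(-0.6)·(0.6)·Cov(X,Y)
= 0.36·2.8 + 0.36·0.15 + -0.72·0 = 1.062

1.0620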